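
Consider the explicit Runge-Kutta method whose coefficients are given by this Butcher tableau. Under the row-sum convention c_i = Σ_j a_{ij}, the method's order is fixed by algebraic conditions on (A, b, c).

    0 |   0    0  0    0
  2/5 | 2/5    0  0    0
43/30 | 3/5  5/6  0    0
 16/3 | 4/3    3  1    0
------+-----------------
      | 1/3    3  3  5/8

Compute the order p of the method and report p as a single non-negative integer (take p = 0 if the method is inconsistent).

0

b = (1/3, 3, 3, 5/8)
c = (0, 2/5, 43/30, 16/3)
Ac = (0, 0, 1/3, 79/30)
Σ b_i: 1/3·1 + 3·1 + 3·1 + 5/8·1 = 167/24 ≠ 1 ⇒ order 0.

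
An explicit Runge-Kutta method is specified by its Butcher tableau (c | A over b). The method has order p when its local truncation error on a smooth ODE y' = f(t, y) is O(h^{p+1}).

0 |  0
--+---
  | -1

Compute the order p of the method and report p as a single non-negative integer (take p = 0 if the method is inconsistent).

b = (-1)
c = (0)
Σ b_i: (-1)·1 = -1 ≠ 1 ⇒ order 0.

0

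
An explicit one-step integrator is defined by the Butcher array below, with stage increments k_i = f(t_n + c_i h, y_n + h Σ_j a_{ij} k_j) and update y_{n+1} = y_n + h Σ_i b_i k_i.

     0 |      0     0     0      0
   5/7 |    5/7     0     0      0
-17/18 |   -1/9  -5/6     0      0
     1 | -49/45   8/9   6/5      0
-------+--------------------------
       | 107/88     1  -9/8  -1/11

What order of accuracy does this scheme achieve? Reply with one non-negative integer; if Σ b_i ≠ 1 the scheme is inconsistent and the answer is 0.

1

b = (107/88, 1, -9/8, -1/11)
c = (0, 5/7, -17/18, 1)
Ac = (0, 0, -25/42, -157/315)
Σ b_i: 107/88·1 + 1·1 + (-9/8)·1 + (-1/11)·1 = 1 ✓
b·c: 1·5/7 + (-9/8)·(-17/18) + (-1/11)·1 = 2077/1232 ≠ 1/2 ⇒ order 1.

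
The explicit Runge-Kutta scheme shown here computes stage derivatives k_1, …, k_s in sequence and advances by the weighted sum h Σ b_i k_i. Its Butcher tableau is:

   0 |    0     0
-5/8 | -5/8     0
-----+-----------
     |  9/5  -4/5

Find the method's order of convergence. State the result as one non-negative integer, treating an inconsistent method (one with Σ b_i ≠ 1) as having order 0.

2

b = (9/5, -4/5)
c = (0, -5/8)
Σ b_i: 9/5·1 + (-4/5)·1 = 1 ✓
b·c: (-4/5)·(-5/8) = 1/2 ✓; 2 stages ⇒ order 2.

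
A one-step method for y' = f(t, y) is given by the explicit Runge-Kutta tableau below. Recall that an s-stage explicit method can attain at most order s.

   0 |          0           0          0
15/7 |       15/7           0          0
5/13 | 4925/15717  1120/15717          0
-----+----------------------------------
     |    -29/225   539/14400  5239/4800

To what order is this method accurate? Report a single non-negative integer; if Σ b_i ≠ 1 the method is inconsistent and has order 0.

b = (-29/225, 539/14400, 5239/4800)
c = (0, 15/7, 5/13)
Ac = (0, 0, 800/5239)
Σ b_i: (-29/225)·1 + 539/14400·1 + 5239/4800·1 = 1 ✓
b·c: 539/14400·15/7 + 5239/4800·5/13 = 1/2 ✓
b·c²: 539/14400·225/49 + 5239/4800·25/169 = 1/3 ✓
b·Ac: 5239/4800·800/5239 = 1/6 ✓; 3 stages ⇒ order 3.

3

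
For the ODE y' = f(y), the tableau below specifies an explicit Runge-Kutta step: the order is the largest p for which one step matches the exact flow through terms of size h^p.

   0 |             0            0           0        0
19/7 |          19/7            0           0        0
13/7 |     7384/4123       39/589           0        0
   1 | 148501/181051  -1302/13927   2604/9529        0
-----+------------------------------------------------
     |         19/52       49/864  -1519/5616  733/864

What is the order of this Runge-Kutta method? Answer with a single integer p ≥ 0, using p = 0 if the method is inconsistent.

4

b = (19/52, 49/864, -1519/5616, 733/864)
c = (0, 19/7, 13/7, 1)
Ac = (0, 0, 39/217, 186/733)
Σ b_i: 19/52·1 + 49/864·1 + (-1519/5616)·1 + 733/864·1 = 1 ✓
b·c: 49/864·19/7 + (-1519/5616)·13/7 + 733/864·1 = 1/2 ✓
b·c²: 49/864·361/49 + (-1519/5616)·169/49 + 733/864·1 = 1/3 ✓
b·Ac: (-1519/5616)·39/217 + 733/864·186/733 = 1/6 ✓
b·c³: 49/864·6859/343 + (-1519/5616)·2197/343 + 733/864·1 = 1/4 ✓
b·(c∘Ac): (-1519/5616)·507/1519 + 733/864·186/733 = 1/8 ✓
b·Ac²: (-1519/5616)·741/1519 + 733/864·186/733 = 1/12 ✓
b·A²c: 733/864·36/733 = 1/24 ✓; 4 stages ⇒ order 4.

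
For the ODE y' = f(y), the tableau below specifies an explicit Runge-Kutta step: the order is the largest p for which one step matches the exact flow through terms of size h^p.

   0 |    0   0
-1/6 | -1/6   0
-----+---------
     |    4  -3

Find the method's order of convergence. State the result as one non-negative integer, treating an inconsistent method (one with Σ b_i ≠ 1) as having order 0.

2

b = (4, -3)
c = (0, -1/6)
Σ b_i: 4·1 + (-3)·1 = 1 ✓
b·c: (-3)·(-1/6) = 1/2 ✓; 2 stages ⇒ order 2.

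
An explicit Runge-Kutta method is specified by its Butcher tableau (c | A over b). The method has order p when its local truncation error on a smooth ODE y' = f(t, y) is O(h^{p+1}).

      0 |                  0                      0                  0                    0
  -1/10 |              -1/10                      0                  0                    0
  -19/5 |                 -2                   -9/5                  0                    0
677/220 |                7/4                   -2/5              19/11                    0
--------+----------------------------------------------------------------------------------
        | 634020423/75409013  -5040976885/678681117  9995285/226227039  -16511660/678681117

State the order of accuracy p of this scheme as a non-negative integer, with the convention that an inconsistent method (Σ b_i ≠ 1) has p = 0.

3

b = (634020423/75409013, -5040976885/678681117, 9995285/226227039, -16511660/678681117)
c = (0, -1/10, -19/5, 677/220)
Ac = (0, 0, 9/50, -1794/275)
Σ b_i: 634020423/75409013·1 + (-5040976885/678681117)·1 + 9995285/226227039·1 + (-16511660/678681117)·1 = 1 ✓
b·c: (-5040976885/678681117)·(-1/10) + 9995285/226227039·(-19/5) + (-16511660/678681117)·677/220 = 1/2 ✓
b·c²: (-5040976885/678681117)·1/100 + 9995285/226227039·361/25 + (-16511660/678681117)·458329/48400 = 1/3 ✓
b·Ac: 9995285/226227039·9/50 + (-16511660/678681117)·(-1794/275) = 1/6 ✓
b·c³: (-5040976885/678681117)·(-1/1000) + 9995285/226227039·(-6859/125) + (-16511660/678681117)·310288733/10648000 = -3111536201143/995398971600 ≠ 1/4 ⇒ order 3.
b·(c∘Ac): 9995285/226227039·(-171/250) + (-16511660/678681117)·(-607269/30250) = 5182689769/11311351950 ≠ 1/8
b·Ac²: 9995285/226227039·(-9/500) + (-16511660/678681117)·68579/2750 = -8246090407/13573622340 ≠ 1/12
b·A²c: (-16511660/678681117)·171/550 = -2852014/377045065 ≠ 1/24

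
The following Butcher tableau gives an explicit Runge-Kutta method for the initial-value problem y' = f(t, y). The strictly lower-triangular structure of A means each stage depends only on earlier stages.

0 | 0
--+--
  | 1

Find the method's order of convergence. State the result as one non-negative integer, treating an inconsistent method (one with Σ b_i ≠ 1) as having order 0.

1

b = (1)
c = (0)
Σ b_i: 1·1 = 1 ✓; 1 stage ⇒ order 1.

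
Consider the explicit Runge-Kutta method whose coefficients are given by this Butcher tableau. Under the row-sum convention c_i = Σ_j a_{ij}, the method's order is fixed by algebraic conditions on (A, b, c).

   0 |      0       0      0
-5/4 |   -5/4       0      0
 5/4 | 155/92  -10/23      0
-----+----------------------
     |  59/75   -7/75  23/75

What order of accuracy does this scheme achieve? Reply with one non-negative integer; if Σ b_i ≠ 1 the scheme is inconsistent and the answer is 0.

3

b = (59/75, -7/75, 23/75)
c = (0, -5/4, 5/4)
Ac = (0, 0, 25/46)
Σ b_i: 59/75·1 + (-7/75)·1 + 23/75·1 = 1 ✓
b·c: (-7/75)·(-5/4) + 23/75·5/4 = 1/2 ✓
b·c²: (-7/75)·25/16 + 23/75·25/16 = 1/3 ✓
b·Ac: 23/75·25/46 = 1/6 ✓; 3 stages ⇒ order 3.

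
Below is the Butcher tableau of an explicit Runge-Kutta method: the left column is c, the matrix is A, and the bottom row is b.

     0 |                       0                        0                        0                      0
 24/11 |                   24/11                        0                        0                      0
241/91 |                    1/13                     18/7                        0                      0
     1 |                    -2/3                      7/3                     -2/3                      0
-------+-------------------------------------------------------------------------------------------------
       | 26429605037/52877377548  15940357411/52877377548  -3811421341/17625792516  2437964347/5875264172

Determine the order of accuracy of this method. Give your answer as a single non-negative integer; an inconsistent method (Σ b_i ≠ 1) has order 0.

3

b = (26429605037/52877377548, 15940357411/52877377548, -3811421341/17625792516, 2437964347/5875264172)
c = (0, 24/11, 241/91, 1)
Ac = (0, 0, 432/77, 9986/3003)
Σ b_i: 26429605037/52877377548·1 + 15940357411/52877377548·1 + (-3811421341/17625792516)·1 + 2437964347/5875264172·1 = 1 ✓
b·c: 15940357411/52877377548·24/11 + (-3811421341/17625792516)·241/91 + 2437964347/5875264172·1 = 1/2 ✓
b·c²: 15940357411/52877377548·576/121 + (-3811421341/17625792516)·58081/8281 + 2437964347/5875264172·1 = 1/3 ✓
b·Ac: (-3811421341/17625792516)·432/77 + 2437964347/5875264172·9986/3003 = 1/6 ✓
b·c³: 15940357411/52877377548·13824/1331 + (-3811421341/17625792516)·13997521/753571 + 2437964347/5875264172·1 = -4152399127351/8821709154258 ≠ 1/4 ⇒ order 3.
b·(c∘Ac): (-3811421341/17625792516)·104112/7007 + 2437964347/5875264172·9986/3003 = -177704956727/96941858838 ≠ 1/8
b·Ac²: (-3811421341/17625792516)·10368/847 + 2437964347/5875264172·19333390/3006003 = 192668157013/8821709154258 ≠ 1/12
b·A²c: 2437964347/5875264172·(-288/77) = -25076204712/16156976473 ≠ 1/24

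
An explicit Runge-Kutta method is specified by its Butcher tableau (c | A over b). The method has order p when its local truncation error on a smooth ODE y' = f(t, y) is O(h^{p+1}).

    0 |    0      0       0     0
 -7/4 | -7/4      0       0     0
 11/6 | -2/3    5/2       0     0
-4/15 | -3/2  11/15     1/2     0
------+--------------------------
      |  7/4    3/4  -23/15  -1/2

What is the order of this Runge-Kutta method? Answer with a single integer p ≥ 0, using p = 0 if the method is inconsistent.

b = (7/4, 3/4, -23/15, -1/2)
c = (0, -7/4, 11/6, -4/15)
Ac = (0, 0, -35/8, -11/30)
Σ b_i: 7/4·1 + 3/4·1 + (-23/15)·1 + (-1/2)·1 = 7/15 ≠ 1 ⇒ order 0.

0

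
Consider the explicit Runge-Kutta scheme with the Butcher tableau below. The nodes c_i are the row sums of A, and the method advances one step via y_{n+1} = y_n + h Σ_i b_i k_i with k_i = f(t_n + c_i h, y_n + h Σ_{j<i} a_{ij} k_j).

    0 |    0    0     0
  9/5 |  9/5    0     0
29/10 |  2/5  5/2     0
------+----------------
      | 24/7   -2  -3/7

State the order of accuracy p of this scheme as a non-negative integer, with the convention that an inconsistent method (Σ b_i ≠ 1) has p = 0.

b = (24/7, -2, -3/7)
c = (0, 9/5, 29/10)
Ac = (0, 0, 9/2)
Σ b_i: 24/7·1 + (-2)·1 + (-3/7)·1 = 1 ✓
b·c: (-2)·9/5 + (-3/7)·29/10 = -339/70 ≠ 1/2 ⇒ order 1.

1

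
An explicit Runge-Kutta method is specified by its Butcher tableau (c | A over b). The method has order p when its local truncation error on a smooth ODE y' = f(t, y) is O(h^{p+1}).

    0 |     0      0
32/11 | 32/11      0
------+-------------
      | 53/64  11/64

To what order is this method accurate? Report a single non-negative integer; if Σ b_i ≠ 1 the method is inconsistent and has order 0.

2

b = (53/64, 11/64)
c = (0, 32/11)
Σ b_i: 53/64·1 + 11/64·1 = 1 ✓
b·c: 11/64·32/11 = 1/2 ✓; 2 stages ⇒ order 2.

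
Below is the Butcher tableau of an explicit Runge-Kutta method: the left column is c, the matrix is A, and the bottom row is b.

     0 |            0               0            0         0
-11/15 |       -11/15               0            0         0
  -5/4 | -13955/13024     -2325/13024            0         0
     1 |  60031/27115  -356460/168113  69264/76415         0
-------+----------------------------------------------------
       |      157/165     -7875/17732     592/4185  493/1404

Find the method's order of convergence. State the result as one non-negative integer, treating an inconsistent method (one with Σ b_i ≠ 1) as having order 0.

b = (157/165, -7875/17732, 592/4185, 493/1404)
c = (0, -11/15, -5/4, 1)
Ac = (0, 0, 155/1184, 208/493)
Σ b_i: 157/165·1 + (-7875/17732)·1 + 592/4185·1 + 493/1404·1 = 1 ✓
b·c: (-7875/17732)·(-11/15) + 592/4185·(-5/4) + 493/1404·1 = 1/2 ✓
b·c²: (-7875/17732)·121/225 + 592/4185·25/16 + 493/1404·1 = 1/3 ✓
b·Ac: 592/4185·155/1184 + 493/1404·208/493 = 1/6 ✓
b·c³: (-7875/17732)·(-1331/3375) + 592/4185·(-125/64) + 493/1404·1 = 1/4 ✓
b·(c∘Ac): 592/4185·(-775/4736) + 493/1404·208/493 = 1/8 ✓
b·Ac²: 592/4185·(-341/3552) + 493/1404·2041/7395 = 1/12 ✓
b·A²c: 493/1404·117/986 = 1/24 ✓; 4 stages ⇒ order 4.

4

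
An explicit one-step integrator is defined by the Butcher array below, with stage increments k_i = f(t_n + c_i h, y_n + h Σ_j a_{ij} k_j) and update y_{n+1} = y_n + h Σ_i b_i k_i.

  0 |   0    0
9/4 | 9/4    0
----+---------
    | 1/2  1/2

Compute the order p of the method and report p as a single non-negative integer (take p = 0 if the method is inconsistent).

1

b = (1/2, 1/2)
c = (0, 9/4)
Σ b_i: 1/2·1 + 1/2·1 = 1 ✓
b·c: 1/2·9/4 = 9/8 ≠ 1/2 ⇒ order 1.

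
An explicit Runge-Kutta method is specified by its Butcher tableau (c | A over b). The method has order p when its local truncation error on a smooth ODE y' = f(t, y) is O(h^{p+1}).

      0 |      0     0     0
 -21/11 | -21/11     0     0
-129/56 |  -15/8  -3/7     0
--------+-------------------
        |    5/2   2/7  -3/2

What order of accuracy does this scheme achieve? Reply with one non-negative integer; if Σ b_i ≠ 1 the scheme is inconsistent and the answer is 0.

b = (5/2, 2/7, -3/2)
c = (0, -21/11, -129/56)
Ac = (0, 0, 9/11)
Σ b_i: 5/2·1 + 2/7·1 + (-3/2)·1 = 9/7 ≠ 1 ⇒ order 0.

0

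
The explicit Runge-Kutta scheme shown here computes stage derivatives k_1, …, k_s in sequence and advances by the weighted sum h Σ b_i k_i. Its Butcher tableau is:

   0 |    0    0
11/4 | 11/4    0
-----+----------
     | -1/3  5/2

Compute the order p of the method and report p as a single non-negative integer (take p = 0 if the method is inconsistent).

0

b = (-1/3, 5/2)
c = (0, 11/4)
Σ b_i: (-1/3)·1 + 5/2·1 = 13/6 ≠ 1 ⇒ order 0.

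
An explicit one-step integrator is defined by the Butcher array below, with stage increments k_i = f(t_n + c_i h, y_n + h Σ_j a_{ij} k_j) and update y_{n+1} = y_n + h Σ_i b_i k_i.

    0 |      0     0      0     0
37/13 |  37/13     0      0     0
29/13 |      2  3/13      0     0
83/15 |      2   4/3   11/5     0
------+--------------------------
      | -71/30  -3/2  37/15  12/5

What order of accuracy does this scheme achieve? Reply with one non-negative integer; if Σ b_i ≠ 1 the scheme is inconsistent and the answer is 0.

b = (-71/30, -3/2, 37/15, 12/5)
c = (0, 37/13, 29/13, 83/15)
Ac = (0, 0, 111/169, 1697/195)
Σ b_i: (-71/30)·1 + (-3/2)·1 + 37/15·1 + 12/5·1 = 1 ✓
b·c: (-3/2)·37/13 + 37/15·29/13 + 12/5·83/15 = 2177/150 ≠ 1/2 ⇒ order 1.

1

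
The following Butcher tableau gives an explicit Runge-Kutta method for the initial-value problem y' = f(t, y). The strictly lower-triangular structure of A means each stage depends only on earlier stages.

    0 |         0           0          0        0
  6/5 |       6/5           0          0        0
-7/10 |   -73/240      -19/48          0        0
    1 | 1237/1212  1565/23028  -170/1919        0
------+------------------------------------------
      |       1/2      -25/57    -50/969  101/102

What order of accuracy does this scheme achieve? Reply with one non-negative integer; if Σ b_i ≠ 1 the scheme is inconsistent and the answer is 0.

b = (1/2, -25/57, -50/969, 101/102)
c = (0, 6/5, -7/10, 1)
Ac = (0, 0, -19/40, 29/202)
Σ b_i: 1/2·1 + (-25/57)·1 + (-50/969)·1 + 101/102·1 = 1 ✓
b·c: (-25/57)·6/5 + (-50/969)·(-7/10) + 101/102·1 = 1/2 ✓
b·c²: (-25/57)·36/25 + (-50/969)·49/100 + 101/102·1 = 1/3 ✓
b·Ac: (-50/969)·(-19/40) + 101/102·29/202 = 1/6 ✓
b·c³: (-25/57)·216/125 + (-50/969)·(-343/1000) + 101/102·1 = 1/4 ✓
b·(c∘Ac): (-50/969)·133/400 + 101/102·29/202 = 1/8 ✓
b·Ac²: (-50/969)·(-57/100) + 101/102·11/202 = 1/12 ✓
b·A²c: 101/102·17/404 = 1/24 ✓; 4 stages ⇒ order 4.

4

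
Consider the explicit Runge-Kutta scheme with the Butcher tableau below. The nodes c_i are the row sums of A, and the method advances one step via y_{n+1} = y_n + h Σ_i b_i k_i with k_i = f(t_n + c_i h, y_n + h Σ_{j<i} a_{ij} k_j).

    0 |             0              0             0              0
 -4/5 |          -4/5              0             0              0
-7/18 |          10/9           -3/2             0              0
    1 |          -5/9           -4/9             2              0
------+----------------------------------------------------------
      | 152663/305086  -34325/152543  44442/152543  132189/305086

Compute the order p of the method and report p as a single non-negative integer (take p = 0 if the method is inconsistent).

b = (152663/305086, -34325/152543, 44442/152543, 132189/305086)
c = (0, -4/5, -7/18, 1)
Ac = (0, 0, 6/5, -19/45)
Σ b_i: 152663/305086·1 + (-34325/152543)·1 + 44442/152543·1 + 132189/305086·1 = 1 ✓
b·c: (-34325/152543)·(-4/5) + 44442/152543·(-7/18) + 132189/305086·1 = 1/2 ✓
b·c²: (-34325/152543)·16/25 + 44442/152543·49/324 + 132189/305086·1 = 1/3 ✓
b·Ac: 44442/152543·6/5 + 132189/305086·(-19/45) = 1/6 ✓
b·c³: (-34325/152543)·(-64/125) + 44442/152543·(-343/5832) + 132189/305086·1 = 43769761/82373220 ≠ 1/4 ⇒ order 3.
b·(c∘Ac): 44442/152543·(-7/15) + 132189/305086·(-19/45) = -291877/915258 ≠ 1/8
b·Ac²: 44442/152543·(-24/25) + 132189/305086·73/4050 = -22395413/82373220 ≠ 1/12
b·A²c: 132189/305086·12/5 = 793134/762715 ≠ 1/24

3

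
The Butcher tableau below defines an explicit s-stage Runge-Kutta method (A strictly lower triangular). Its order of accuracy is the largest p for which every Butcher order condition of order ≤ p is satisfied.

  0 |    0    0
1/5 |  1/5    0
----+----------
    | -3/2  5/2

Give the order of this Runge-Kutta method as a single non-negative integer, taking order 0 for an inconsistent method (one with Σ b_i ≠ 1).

2

b = (-3/2, 5/2)
c = (0, 1/5)
Σ b_i: (-3/2)·1 + 5/2·1 = 1 ✓
b·c: 5/2·1/5 = 1/2 ✓; 2 stages ⇒ order 2.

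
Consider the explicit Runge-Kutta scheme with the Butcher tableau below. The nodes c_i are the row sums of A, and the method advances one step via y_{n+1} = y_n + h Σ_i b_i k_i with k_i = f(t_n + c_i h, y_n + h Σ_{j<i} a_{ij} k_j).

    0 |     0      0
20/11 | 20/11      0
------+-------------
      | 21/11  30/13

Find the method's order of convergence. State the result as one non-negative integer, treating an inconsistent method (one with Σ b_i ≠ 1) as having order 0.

0

b = (21/11, 30/13)
c = (0, 20/11)
Σ b_i: 21/11·1 + 30/13·1 = 603/143 ≠ 1 ⇒ order 0.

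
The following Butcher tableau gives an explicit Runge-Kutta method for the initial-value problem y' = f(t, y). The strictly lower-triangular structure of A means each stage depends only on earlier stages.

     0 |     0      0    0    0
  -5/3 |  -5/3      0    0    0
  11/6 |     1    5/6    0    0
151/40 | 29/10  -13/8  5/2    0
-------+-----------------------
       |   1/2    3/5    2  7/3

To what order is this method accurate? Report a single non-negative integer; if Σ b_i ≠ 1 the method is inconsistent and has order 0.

0

b = (1/2, 3/5, 2, 7/3)
c = (0, -5/3, 11/6, 151/40)
Ac = (0, 0, -25/18, 175/24)
Σ b_i: 1/2·1 + 3/5·1 + 2·1 + 7/3·1 = 163/30 ≠ 1 ⇒ order 0.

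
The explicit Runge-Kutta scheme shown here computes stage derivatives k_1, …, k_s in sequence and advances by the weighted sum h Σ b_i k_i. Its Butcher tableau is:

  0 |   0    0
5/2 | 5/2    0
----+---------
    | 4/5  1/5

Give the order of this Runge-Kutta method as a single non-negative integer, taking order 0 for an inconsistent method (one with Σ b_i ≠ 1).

2

b = (4/5, 1/5)
c = (0, 5/2)
Σ b_i: 4/5·1 + 1/5·1 = 1 ✓
b·c: 1/5·5/2 = 1/2 ✓; 2 stages ⇒ order 2.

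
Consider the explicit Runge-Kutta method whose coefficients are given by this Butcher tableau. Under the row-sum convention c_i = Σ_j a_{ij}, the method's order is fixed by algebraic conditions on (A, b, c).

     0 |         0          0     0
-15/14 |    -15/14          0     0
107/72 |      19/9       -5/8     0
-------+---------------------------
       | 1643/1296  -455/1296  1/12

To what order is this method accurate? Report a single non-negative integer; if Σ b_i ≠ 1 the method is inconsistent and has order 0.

b = (1643/1296, -455/1296, 1/12)
c = (0, -15/14, 107/72)
Ac = (0, 0, 75/112)
Σ b_i: 1643/1296·1 + (-455/1296)·1 + 1/12·1 = 1 ✓
b·c: (-455/1296)·(-15/14) + 1/12·107/72 = 1/2 ✓
b·c²: (-455/1296)·225/196 + 1/12·11449/5184 = -95357/435456 ≠ 1/3 ⇒ order 2.
b·Ac: 1/12·75/112 = 25/448 ≠ 1/6

2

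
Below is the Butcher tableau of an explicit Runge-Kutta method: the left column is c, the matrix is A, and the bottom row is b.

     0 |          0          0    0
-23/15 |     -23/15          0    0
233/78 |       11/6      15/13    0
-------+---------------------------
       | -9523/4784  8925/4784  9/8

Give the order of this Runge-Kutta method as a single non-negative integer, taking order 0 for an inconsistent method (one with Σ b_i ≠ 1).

2

b = (-9523/4784, 8925/4784, 9/8)
c = (0, -23/15, 233/78)
Ac = (0, 0, -23/13)
Σ b_i: (-9523/4784)·1 + 8925/4784·1 + 9/8·1 = 1 ✓
b·c: 8925/4784·(-23/15) + 9/8·233/78 = 1/2 ✓
b·c²: 8925/4784·529/225 + 9/8·54289/6084 = 234029/16224 ≠ 1/3 ⇒ order 2.
b·Ac: 9/8·(-23/13) = -207/104 ≠ 1/6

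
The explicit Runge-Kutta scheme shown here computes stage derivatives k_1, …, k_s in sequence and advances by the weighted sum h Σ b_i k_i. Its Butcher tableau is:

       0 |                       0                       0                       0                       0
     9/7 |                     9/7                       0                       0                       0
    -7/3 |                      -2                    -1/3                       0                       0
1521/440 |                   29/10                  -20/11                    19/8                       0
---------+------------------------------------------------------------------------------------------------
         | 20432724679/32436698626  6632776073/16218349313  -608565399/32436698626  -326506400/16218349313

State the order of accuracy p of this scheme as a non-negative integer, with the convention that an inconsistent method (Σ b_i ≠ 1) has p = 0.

b = (20432724679/32436698626, 6632776073/16218349313, -608565399/32436698626, -326506400/16218349313)
c = (0, 9/7, -7/3, 1521/440)
Ac = (0, 0, -3/7, -14561/1848)
Σ b_i: 20432724679/32436698626·1 + 6632776073/16218349313·1 + (-608565399/32436698626)·1 + (-326506400/16218349313)·1 = 1 ✓
b·c: 6632776073/16218349313·9/7 + (-608565399/32436698626)·(-7/3) + (-326506400/16218349313)·1521/440 = 1/2 ✓
b·c²: 6632776073/16218349313·81/49 + (-608565399/32436698626)·49/9 + (-326506400/16218349313)·2313441/193600 = 1/3 ✓
b·Ac: (-608565399/32436698626)·(-3/7) + (-326506400/16218349313)·(-14561/1848) = 1/6 ✓
b·c³: 6632776073/16218349313·729/343 + (-608565399/32436698626)·(-343/27) + (-326506400/16218349313)·3518743761/85184000 = 248116104547141/899145285912720 ≠ 1/4 ⇒ order 3.
b·(c∘Ac): (-608565399/32436698626)·1 + (-326506400/16218349313)·(-7382427/271040) = 60122336781/113528445191 ≠ 1/8
b·Ac²: (-608565399/32436698626)·(-27/49) + (-326506400/16218349313)·385169/38808 = -387186241349/2043512013438 ≠ 1/12
b·A²c: (-326506400/16218349313)·(-57/56) = 2326358100/113528445191 ≠ 1/24

3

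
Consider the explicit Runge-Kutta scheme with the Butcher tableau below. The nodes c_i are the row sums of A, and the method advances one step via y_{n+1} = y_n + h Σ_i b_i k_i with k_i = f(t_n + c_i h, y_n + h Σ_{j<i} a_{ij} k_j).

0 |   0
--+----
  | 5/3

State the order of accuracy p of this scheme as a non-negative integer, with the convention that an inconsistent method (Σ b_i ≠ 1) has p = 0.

b = (5/3)
c = (0)
Σ b_i: 5/3·1 = 5/3 ≠ 1 ⇒ order 0.

0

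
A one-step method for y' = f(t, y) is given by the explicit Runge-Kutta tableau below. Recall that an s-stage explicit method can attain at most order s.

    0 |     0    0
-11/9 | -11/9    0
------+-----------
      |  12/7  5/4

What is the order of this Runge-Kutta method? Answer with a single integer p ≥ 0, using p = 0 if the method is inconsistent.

0

b = (12/7, 5/4)
c = (0, -11/9)
Σ b_i: 12/7·1 + 5/4·1 = 83/28 ≠ 1 ⇒ order 0.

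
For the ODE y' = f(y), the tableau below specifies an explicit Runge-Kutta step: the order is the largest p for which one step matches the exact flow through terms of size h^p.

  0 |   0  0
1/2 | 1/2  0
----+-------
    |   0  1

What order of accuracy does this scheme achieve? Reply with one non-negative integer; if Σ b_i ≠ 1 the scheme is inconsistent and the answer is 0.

b = (0, 1)
c = (0, 1/2)
Σ b_i: 1·1 = 1 ✓
b·c: 1·1/2 = 1/2 ✓; 2 stages ⇒ order 2.

2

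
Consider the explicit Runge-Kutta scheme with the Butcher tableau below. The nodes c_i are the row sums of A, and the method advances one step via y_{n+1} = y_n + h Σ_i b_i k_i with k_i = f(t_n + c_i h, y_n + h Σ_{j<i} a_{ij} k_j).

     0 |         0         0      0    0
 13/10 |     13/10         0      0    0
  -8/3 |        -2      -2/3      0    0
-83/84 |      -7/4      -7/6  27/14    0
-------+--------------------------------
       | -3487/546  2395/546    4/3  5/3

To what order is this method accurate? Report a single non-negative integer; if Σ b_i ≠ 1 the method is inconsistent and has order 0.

2

b = (-3487/546, 2395/546, 4/3, 5/3)
c = (0, 13/10, -8/3, -83/84)
Ac = (0, 0, -13/15, -2797/420)
Σ b_i: (-3487/546)·1 + 2395/546·1 + 4/3·1 + 5/3·1 = 1 ✓
b·c: 2395/546·13/10 + 4/3·(-8/3) + 5/3·(-83/84) = 1/2 ✓
b·c²: 2395/546·169/100 + 4/3·64/9 + 5/3·6889/7056 = 653449/35280 ≠ 1/3 ⇒ order 2.
b·Ac: 4/3·(-13/15) + 5/3·(-2797/420) = -5147/420 ≠ 1/6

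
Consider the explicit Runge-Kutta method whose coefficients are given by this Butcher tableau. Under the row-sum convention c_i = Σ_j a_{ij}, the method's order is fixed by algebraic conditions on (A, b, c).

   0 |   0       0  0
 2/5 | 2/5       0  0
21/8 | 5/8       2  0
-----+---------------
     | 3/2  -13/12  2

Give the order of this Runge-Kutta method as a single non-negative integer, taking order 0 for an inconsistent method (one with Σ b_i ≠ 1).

0

b = (3/2, -13/12, 2)
c = (0, 2/5, 21/8)
Ac = (0, 0, 4/5)
Σ b_i: 3/2·1 + (-13/12)·1 + 2·1 = 29/12 ≠ 1 ⇒ order 0.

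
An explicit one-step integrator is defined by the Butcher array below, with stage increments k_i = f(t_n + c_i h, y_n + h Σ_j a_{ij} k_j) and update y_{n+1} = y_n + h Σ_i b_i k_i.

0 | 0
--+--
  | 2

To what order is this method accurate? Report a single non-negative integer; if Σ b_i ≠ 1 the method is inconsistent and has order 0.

b = (2)
c = (0)
Σ b_i: 2·1 = 2 ≠ 1 ⇒ order 0.

0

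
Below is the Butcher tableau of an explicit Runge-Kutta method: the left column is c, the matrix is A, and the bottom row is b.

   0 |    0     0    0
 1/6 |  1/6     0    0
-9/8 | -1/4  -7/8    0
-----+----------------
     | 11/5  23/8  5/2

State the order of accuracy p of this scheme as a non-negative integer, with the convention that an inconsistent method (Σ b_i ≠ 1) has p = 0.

b = (11/5, 23/8, 5/2)
c = (0, 1/6, -9/8)
Ac = (0, 0, -7/48)
Σ b_i: 11/5·1 + 23/8·1 + 5/2·1 = 303/40 ≠ 1 ⇒ order 0.

0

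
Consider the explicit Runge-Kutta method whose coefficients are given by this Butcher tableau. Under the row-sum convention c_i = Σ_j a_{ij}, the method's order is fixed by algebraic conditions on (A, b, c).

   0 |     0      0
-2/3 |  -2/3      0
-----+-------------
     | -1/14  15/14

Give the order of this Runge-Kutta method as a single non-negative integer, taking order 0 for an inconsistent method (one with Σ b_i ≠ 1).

1

b = (-1/14, 15/14)
c = (0, -2/3)
Σ b_i: (-1/14)·1 + 15/14·1 = 1 ✓
b·c: 15/14·(-2/3) = -5/7 ≠ 1/2 ⇒ order 1.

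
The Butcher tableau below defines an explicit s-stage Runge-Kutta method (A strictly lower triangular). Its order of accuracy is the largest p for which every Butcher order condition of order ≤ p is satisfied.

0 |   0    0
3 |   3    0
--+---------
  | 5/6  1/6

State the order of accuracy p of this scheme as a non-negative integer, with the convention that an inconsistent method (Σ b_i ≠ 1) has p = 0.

b = (5/6, 1/6)
c = (0, 3)
Σ b_i: 5/6·1 + 1/6·1 = 1 ✓
b·c: 1/6·3 = 1/2 ✓; 2 stages ⇒ order 2.

2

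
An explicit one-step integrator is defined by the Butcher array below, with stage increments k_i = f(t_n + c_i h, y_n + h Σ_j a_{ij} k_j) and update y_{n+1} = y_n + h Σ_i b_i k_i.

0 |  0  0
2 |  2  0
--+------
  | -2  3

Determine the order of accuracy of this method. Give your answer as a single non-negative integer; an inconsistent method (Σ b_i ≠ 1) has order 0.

1

b = (-2, 3)
c = (0, 2)
Σ b_i: (-2)·1 + 3·1 = 1 ✓
b·c: 3·2 = 6 ≠ 1/2 ⇒ order 1.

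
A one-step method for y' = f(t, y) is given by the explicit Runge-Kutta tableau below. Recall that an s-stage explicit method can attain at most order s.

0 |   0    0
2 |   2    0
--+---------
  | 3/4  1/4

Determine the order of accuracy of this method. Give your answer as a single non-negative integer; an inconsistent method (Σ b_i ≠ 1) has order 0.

b = (3/4, 1/4)
c = (0, 2)
Σ b_i: 3/4·1 + 1/4·1 = 1 ✓
b·c: 1/4·2 = 1/2 ✓; 2 stages ⇒ order 2.

2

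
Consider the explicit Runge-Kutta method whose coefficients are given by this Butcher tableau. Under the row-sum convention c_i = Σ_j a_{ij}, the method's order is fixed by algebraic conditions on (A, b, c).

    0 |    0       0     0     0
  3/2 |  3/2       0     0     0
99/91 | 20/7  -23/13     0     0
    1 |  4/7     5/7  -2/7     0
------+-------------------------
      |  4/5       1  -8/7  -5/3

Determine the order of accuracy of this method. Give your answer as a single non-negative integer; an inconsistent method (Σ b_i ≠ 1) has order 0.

0

b = (4/5, 1, -8/7, -5/3)
c = (0, 3/2, 99/91, 1)
Ac = (0, 0, -69/26, 969/1274)
Σ b_i: 4/5·1 + 1·1 + (-8/7)·1 + (-5/3)·1 = -106/105 ≠ 1 ⇒ order 0.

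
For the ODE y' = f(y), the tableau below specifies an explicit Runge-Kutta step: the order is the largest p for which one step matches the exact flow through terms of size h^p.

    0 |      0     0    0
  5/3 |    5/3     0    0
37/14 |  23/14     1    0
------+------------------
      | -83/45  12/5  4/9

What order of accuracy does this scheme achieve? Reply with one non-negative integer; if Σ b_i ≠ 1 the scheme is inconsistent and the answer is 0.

1

b = (-83/45, 12/5, 4/9)
c = (0, 5/3, 37/14)
Ac = (0, 0, 5/3)
Σ b_i: (-83/45)·1 + 12/5·1 + 4/9·1 = 1 ✓
b·c: 12/5·5/3 + 4/9·37/14 = 326/63 ≠ 1/2 ⇒ order 1.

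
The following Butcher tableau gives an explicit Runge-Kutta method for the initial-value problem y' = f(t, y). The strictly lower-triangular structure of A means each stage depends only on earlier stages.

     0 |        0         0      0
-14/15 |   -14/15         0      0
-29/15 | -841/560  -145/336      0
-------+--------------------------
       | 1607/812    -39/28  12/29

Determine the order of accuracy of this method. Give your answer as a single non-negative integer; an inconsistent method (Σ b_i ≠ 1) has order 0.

b = (1607/812, -39/28, 12/29)
c = (0, -14/15, -29/15)
Ac = (0, 0, 29/72)
Σ b_i: 1607/812·1 + (-39/28)·1 + 12/29·1 = 1 ✓
b·c: (-39/28)·(-14/15) + 12/29·(-29/15) = 1/2 ✓
b·c²: (-39/28)·196/225 + 12/29·841/225 = 1/3 ✓
b·Ac: 12/29·29/72 = 1/6 ✓; 3 stages ⇒ order 3.

3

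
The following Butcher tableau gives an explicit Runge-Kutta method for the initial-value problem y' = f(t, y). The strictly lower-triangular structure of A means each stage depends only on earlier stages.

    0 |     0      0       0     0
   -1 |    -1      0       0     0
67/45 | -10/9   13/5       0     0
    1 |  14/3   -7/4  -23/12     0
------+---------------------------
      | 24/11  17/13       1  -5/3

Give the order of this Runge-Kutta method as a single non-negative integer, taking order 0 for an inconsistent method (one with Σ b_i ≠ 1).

0

b = (24/11, 17/13, 1, -5/3)
c = (0, -1, 67/45, 1)
Ac = (0, 0, -13/5, -149/135)
Σ b_i: 24/11·1 + 17/13·1 + 1·1 + (-5/3)·1 = 1211/429 ≠ 1 ⇒ order 0.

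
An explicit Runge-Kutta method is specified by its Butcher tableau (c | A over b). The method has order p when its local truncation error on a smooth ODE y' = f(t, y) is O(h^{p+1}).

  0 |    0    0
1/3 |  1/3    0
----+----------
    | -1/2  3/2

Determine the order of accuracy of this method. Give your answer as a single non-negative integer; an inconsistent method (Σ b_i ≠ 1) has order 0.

b = (-1/2, 3/2)
c = (0, 1/3)
Σ b_i: (-1/2)·1 + 3/2·1 = 1 ✓
b·c: 3/2·1/3 = 1/2 ✓; 2 stages ⇒ order 2.

2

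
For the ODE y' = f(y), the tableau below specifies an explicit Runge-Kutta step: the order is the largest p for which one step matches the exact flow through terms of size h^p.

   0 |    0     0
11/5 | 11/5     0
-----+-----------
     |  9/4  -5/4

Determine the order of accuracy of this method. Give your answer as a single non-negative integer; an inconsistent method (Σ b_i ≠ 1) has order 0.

b = (9/4, -5/4)
c = (0, 11/5)
Σ b_i: 9/4·1 + (-5/4)·1 = 1 ✓
b·c: (-5/4)·11/5 = -11/4 ≠ 1/2 ⇒ order 1.

1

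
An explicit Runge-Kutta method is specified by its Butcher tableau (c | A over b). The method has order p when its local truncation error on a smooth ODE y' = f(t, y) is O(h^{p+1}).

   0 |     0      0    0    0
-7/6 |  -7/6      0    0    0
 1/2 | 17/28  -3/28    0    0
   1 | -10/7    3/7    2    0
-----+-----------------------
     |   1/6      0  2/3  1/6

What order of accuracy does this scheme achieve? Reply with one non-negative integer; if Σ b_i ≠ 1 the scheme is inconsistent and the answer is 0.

4

b = (1/6, 0, 2/3, 1/6)
c = (0, -7/6, 1/2, 1)
Ac = (0, 0, 1/8, 1/2)
Σ b_i: 1/6·1 + 2/3·1 + 1/6·1 = 1 ✓
b·c: 2/3·1/2 + 1/6·1 = 1/2 ✓
b·c²: 2/3·1/4 + 1/6·1 = 1/3 ✓
b·Ac: 2/3·1/8 + 1/6·1/2 = 1/6 ✓
b·c³: 2/3·1/8 + 1/6·1 = 1/4 ✓
b·(c∘Ac): 2/3·1/16 + 1/6·1/2 = 1/8 ✓
b·Ac²: 2/3·(-7/48) + 1/6·13/12 = 1/12 ✓
b·A²c: 1/6·1/4 = 1/24 ✓; 4 stages ⇒ order 4.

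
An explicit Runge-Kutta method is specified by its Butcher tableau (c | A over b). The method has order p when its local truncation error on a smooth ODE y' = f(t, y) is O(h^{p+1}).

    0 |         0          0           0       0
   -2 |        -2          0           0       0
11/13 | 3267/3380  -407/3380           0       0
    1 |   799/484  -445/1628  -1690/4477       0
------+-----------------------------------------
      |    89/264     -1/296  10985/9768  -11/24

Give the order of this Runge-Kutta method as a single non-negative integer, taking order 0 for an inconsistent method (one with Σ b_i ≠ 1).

4

b = (89/264, -1/296, 10985/9768, -11/24)
c = (0, -2, 11/13, 1)
Ac = (0, 0, 407/1690, 5/22)
Σ b_i: 89/264·1 + (-1/296)·1 + 10985/9768·1 + (-11/24)·1 = 1 ✓
b·c: (-1/296)·(-2) + 10985/9768·11/13 + (-11/24)·1 = 1/2 ✓
b·c²: (-1/296)·4 + 10985/9768·121/169 + (-11/24)·1 = 1/3 ✓
b·Ac: 10985/9768·407/1690 + (-11/24)·5/22 = 1/6 ✓
b·c³: (-1/296)·(-8) + 10985/9768·1331/2197 + (-11/24)·1 = 1/4 ✓
b·(c∘Ac): 10985/9768·4477/21970 + (-11/24)·5/22 = 1/8 ✓
b·Ac²: 10985/9768·(-407/845) + (-11/24)·(-15/11) = 1/12 ✓
b·A²c: (-11/24)·(-1/11) = 1/24 ✓; 4 stages ⇒ order 4.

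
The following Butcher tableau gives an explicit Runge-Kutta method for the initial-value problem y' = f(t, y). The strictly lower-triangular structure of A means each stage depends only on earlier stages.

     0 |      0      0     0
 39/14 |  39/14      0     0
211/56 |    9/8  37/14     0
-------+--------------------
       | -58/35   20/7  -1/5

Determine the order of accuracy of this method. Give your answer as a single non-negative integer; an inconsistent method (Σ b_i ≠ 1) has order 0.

b = (-58/35, 20/7, -1/5)
c = (0, 39/14, 211/56)
Ac = (0, 0, 1443/196)
Σ b_i: (-58/35)·1 + 20/7·1 + (-1/5)·1 = 1 ✓
b·c: 20/7·39/14 + (-1/5)·211/56 = 14123/1960 ≠ 1/2 ⇒ order 1.

1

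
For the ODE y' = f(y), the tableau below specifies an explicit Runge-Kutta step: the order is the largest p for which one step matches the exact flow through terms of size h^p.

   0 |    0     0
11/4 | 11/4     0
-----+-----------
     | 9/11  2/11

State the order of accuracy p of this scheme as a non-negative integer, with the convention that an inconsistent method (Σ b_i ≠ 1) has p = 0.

2

b = (9/11, 2/11)
c = (0, 11/4)
Σ b_i: 9/11·1 + 2/11·1 = 1 ✓
b·c: 2/11·11/4 = 1/2 ✓; 2 stages ⇒ order 2.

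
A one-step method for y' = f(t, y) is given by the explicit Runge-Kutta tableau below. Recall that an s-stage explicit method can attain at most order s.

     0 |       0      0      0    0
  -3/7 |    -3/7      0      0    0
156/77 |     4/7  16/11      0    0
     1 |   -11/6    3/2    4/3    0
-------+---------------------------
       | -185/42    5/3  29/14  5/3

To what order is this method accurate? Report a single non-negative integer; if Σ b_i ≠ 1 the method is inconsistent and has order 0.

b = (-185/42, 5/3, 29/14, 5/3)
c = (0, -3/7, 156/77, 1)
Ac = (0, 0, -48/77, 317/154)
Σ b_i: (-185/42)·1 + 5/3·1 + 29/14·1 + 5/3·1 = 1 ✓
b·c: 5/3·(-3/7) + 29/14·156/77 + 5/3·1 = 8326/1617 ≠ 1/2 ⇒ order 1.

1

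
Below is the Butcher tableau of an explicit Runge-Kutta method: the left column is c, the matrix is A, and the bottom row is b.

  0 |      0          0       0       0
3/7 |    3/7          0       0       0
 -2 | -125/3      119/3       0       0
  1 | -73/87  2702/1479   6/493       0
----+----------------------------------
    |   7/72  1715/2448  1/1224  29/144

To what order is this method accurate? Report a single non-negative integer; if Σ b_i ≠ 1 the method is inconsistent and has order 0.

b = (7/72, 1715/2448, 1/1224, 29/144)
c = (0, 3/7, -2, 1)
Ac = (0, 0, 17, 22/29)
Σ b_i: 7/72·1 + 1715/2448·1 + 1/1224·1 + 29/144·1 = 1 ✓
b·c: 1715/2448·3/7 + 1/1224·(-2) + 29/144·1 = 1/2 ✓
b·c²: 1715/2448·9/49 + 1/1224·4 + 29/144·1 = 1/3 ✓
b·Ac: 1/1224·17 + 29/144·22/29 = 1/6 ✓
b·c³: 1715/2448·27/343 + 1/1224·(-8) + 29/144·1 = 1/4 ✓
b·(c∘Ac): 1/1224·(-34) + 29/144·22/29 = 1/8 ✓
b·Ac²: 1/1224·51/7 + 29/144·78/203 = 1/12 ✓
b·A²c: 29/144·6/29 = 1/24 ✓; 4 stages ⇒ order 4.

4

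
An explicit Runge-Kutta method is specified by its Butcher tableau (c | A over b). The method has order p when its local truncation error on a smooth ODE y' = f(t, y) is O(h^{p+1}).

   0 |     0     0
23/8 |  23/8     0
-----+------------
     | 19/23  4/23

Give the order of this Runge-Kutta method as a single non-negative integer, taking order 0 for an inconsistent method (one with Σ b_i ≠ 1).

b = (19/23, 4/23)
c = (0, 23/8)
Σ b_i: 19/23·1 + 4/23·1 = 1 ✓
b·c: 4/23·23/8 = 1/2 ✓; 2 stages ⇒ order 2.

2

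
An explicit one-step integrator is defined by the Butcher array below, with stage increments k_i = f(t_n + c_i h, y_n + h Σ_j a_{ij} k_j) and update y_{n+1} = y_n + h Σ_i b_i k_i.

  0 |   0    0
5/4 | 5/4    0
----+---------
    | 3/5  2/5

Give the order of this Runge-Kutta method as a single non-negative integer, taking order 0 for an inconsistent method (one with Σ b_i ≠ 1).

2

b = (3/5, 2/5)
c = (0, 5/4)
Σ b_i: 3/5·1 + 2/5·1 = 1 ✓
b·c: 2/5·5/4 = 1/2 ✓; 2 stages ⇒ order 2.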